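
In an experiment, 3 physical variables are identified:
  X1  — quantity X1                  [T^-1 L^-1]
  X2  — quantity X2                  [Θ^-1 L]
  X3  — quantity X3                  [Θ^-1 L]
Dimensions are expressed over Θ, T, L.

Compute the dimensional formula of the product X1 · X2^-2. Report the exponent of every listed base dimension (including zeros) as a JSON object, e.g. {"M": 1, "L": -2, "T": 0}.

Exponent matrix [Θ,T,L] × [X1,X2,X3]:
  Θ: [ 0 -1 -1]
  T: [-1  0  0]
  L: [-1  1  1]
  [Θ]: (1)·0+(-2)·-1 = 2
  [T]: (1)·-1+(-2)·0 = -1
  [L]: (1)·-1+(-2)·1 = -3
⇒ Θ^2 T^-1 L^-3

{"Θ": 2, "T": -1, "L": -3}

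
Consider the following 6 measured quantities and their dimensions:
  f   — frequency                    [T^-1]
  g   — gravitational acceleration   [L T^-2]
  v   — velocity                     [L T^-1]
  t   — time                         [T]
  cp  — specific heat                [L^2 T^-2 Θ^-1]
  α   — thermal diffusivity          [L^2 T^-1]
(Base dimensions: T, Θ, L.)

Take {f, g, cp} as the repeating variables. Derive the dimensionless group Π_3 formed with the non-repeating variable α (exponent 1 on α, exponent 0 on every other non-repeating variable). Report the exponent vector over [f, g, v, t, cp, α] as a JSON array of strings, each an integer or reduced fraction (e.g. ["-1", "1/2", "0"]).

Exponent matrix [T,Θ,L] × [f,g,v,t,cp,α]:
  T: [-1 -2 -1  1 -2 -1]
  Θ: [ 0  0  0  0 -1  0]
  L: [ 0  1  1  0  2  2]
Echelon form has 3 nonzero rows (pivots: f,g,cp)
Repeat: f,g,cp; free: v,t,α
RREF:
  r0: [   1    0   -1   -1    0   -3]
  r1: [   0    1    1    0    0    2]
  r2: [   0    0    0    0    1    0]
Fix exponent of α at 1, v at 0, t at 0; solve each RREF row for its pivot's exponent:
  r0: exp(f) + (-3)·1 = 0 ⇒ exp(f) = 3
  r1: exp(g) + (2)·1 = 0 ⇒ exp(g) = -2
  r2: exp(cp) + (0)·1 = 0 ⇒ exp(cp) = 0
Π_3 = f^3 · g^-2 · α

["3", "-2", "0", "0", "0", "1"]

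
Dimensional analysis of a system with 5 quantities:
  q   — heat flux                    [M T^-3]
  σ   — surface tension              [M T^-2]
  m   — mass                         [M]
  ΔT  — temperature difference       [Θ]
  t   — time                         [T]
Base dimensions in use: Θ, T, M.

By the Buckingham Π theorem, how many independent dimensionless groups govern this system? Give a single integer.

2

Dimensional matrix (Θ×T×M by q×σ×m×ΔT×t):
  Θ: [ 0  0  0  1  0]
  T: [-3 -2  0  0  1]
  M: [ 1  1  1  0  0]
RREF → pivots at {q,σ,ΔT} ⇒ r = 3
n=5, r=3 ⇒ 2 dimensionless groups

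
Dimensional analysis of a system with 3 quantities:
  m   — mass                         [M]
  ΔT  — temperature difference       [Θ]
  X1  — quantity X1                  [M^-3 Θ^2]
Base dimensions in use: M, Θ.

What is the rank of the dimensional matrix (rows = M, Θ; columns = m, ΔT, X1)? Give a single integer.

Exponent matrix [M,Θ] × [m,ΔT,X1]:
  M: [ 1  0 -3]
  Θ: [ 0  1  2]
Echelon form has 2 nonzero rows (pivots: m,ΔT)

2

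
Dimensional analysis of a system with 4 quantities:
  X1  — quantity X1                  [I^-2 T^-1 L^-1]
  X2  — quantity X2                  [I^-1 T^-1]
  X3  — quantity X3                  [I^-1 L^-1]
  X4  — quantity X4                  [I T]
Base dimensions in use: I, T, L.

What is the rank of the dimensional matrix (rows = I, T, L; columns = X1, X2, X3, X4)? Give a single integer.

2

Exponent matrix [I,T,L] × [X1,X2,X3,X4]:
  I: [-2 -1 -1  1]
  T: [-1 -1  0  1]
  L: [-1  0 -1  0]
Row reduction gives pivot columns X1,X2; rank = 2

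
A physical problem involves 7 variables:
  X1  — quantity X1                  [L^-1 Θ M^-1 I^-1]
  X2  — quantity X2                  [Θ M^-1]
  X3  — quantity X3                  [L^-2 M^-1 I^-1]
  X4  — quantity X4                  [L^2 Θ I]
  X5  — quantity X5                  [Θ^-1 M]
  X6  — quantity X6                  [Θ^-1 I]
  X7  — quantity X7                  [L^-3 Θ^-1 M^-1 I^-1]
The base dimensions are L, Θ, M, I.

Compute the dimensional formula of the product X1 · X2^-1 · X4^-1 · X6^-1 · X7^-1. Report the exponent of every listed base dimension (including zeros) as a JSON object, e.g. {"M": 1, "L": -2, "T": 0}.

Exponent matrix [L,Θ,M,I] × [X1,X2,X3,X4,X5,X6,X7]:
  L: [-1  0 -2  2  0  0 -3]
  Θ: [ 1  1  0  1 -1 -1 -1]
  M: [-1 -1 -1  0  1  0 -1]
  I: [-1  0 -1  1  0  1 -1]
  [L]: (1)·-1+(-1)·0+(-1)·2+(-1)·0+(-1)·-3 = 0
  [Θ]: (1)·1+(-1)·1+(-1)·1+(-1)·-1+(-1)·-1 = 1
  [M]: (1)·-1+(-1)·-1+(-1)·0+(-1)·0+(-1)·-1 = 1
  [I]: (1)·-1+(-1)·0+(-1)·1+(-1)·1+(-1)·-1 = -2
⇒ Θ M I^-2

{"L": 0, "Θ": 1, "M": 1, "I": -2}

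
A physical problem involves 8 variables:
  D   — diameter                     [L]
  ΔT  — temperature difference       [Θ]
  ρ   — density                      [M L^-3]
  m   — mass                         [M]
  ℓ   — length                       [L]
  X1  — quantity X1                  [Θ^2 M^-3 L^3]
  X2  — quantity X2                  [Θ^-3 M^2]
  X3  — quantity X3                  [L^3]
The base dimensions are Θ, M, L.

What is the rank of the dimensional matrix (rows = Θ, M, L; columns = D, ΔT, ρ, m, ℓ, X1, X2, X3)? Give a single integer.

Exponent matrix [Θ,M,L] × [D,ΔT,ρ,m,ℓ,X1,X2,X3]:
  Θ: [ 0  1  0  0  0  2 -3  0]
  M: [ 0  0  1  1  0 -3  2  0]
  L: [ 1  0 -3  0  1  3  0  3]
Row reduction gives pivot columns D,ΔT,ρ; rank = 3

3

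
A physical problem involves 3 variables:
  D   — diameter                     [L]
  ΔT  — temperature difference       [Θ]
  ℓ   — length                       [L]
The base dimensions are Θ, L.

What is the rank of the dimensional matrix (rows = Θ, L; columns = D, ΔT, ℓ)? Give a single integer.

Write exponents as rows Θ,L / cols D,ΔT,ℓ:
  Θ: [ 0  1  0]
  L: [ 1  0  1]
RREF → pivots at {D,ΔT} ⇒ r = 2

2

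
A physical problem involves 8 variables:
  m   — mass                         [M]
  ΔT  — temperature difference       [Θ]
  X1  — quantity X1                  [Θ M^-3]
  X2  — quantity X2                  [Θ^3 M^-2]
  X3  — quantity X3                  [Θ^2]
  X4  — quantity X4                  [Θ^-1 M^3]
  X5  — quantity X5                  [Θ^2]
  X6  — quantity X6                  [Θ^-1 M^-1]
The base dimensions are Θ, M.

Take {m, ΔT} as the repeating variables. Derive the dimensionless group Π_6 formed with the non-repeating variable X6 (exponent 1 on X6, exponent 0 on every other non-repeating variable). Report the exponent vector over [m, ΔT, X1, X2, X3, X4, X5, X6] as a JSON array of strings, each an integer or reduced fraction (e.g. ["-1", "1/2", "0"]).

Write exponents as rows Θ,M / cols m,ΔT,X1,X2,X3,X4,X5,X6:
  Θ: [ 0  1  1  3  2 -1  2 -1]
  M: [ 1  0 -3 -2  0  3  0 -1]
Echelon form has 2 nonzero rows (pivots: m,ΔT)
Repeat: m,ΔT; free: X1,X2,X3,X4,X5,X6
RREF:
  r0: [   1    0   -3   -2    0    3    0   -1]
  r1: [   0    1    1    3    2   -1    2   -1]
Fix exponent of X6 at 1, X1 at 0, X2 at 0, X3 at 0, X4 at 0, X5 at 0; solve each RREF row for its pivot's exponent:
  r0: exp(m) + (-1)·1 = 0 ⇒ exp(m) = 1
  r1: exp(ΔT) + (-1)·1 = 0 ⇒ exp(ΔT) = 1
Π_6 = m · ΔT · X6

["1", "1", "0", "0", "0", "0", "0", "1"]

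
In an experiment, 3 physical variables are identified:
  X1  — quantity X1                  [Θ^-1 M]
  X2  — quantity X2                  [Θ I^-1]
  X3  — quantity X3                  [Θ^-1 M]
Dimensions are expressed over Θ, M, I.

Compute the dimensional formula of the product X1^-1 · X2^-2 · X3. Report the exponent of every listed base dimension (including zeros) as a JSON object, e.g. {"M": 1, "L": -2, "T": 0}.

{"Θ": -2, "M": 0, "I": 2}

Dimensional matrix (Θ×M×I by X1×X2×X3):
  Θ: [-1  1 -1]
  M: [ 1  0  1]
  I: [ 0 -1  0]
  [Θ]: (-1)·-1+(-2)·1+(1)·-1 = -2
  [M]: (-1)·1+(-2)·0+(1)·1 = 0
  [I]: (-1)·0+(-2)·-1+(1)·0 = 2
⇒ Θ^-2 I^2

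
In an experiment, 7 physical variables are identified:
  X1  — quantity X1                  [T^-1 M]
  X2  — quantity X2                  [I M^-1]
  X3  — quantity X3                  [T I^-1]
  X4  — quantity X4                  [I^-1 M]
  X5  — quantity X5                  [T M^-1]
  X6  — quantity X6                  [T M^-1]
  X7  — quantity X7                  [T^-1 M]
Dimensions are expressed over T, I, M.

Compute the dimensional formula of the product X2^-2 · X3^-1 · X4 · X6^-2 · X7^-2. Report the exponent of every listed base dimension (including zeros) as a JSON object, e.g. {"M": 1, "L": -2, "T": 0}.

{"T": -1, "I": -2, "M": 3}

Exponent matrix [T,I,M] × [X1,X2,X3,X4,X5,X6,X7]:
  T: [-1  0  1  0  1  1 -1]
  I: [ 0  1 -1 -1  0  0  0]
  M: [ 1 -1  0  1 -1 -1  1]
  [T]: (-2)·0+(-1)·1+(1)·0+(-2)·1+(-2)·-1 = -1
  [I]: (-2)·1+(-1)·-1+(1)·-1+(-2)·0+(-2)·0 = -2
  [M]: (-2)·-1+(-1)·0+(1)·1+(-2)·-1+(-2)·1 = 3
⇒ T^-1 I^-2 M^3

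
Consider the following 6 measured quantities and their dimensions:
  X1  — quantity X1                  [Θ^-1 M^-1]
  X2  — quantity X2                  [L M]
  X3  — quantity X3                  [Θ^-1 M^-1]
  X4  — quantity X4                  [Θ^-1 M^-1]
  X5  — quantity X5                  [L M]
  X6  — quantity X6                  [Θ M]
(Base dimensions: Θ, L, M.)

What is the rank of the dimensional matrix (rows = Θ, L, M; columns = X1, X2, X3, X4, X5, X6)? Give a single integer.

Write exponents as rows Θ,L,M / cols X1,X2,X3,X4,X5,X6:
  Θ: [-1  0 -1 -1  0  1]
  L: [ 0  1  0  0  1  0]
  M: [-1  1 -1 -1  1  1]
Echelon form has 2 nonzero rows (pivots: X1,X2)

2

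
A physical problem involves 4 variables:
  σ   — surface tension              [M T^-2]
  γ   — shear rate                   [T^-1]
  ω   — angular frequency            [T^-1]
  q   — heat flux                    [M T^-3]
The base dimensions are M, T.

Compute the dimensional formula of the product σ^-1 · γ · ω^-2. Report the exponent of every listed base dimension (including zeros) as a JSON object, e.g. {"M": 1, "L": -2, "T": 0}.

{"M": -1, "T": 3}

Dimensional matrix (M×T by σ×γ×ω×q):
  M: [ 1  0  0  1]
  T: [-2 -1 -1 -3]
  [M]: (-1)·1+(1)·0+(-2)·0 = -1
  [T]: (-1)·-2+(1)·-1+(-2)·-1 = 3
⇒ M^-1 T^3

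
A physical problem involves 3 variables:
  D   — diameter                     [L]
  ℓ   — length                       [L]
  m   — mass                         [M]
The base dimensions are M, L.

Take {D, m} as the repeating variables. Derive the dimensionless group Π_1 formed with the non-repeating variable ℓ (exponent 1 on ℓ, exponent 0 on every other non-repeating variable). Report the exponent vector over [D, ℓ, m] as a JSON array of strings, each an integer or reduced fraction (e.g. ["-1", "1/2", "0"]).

["-1", "1", "0"]

Exponent matrix [M,L] × [D,ℓ,m]:
  M: [ 0  0  1]
  L: [ 1  1  0]
Row reduction gives pivot columns D,m; rank = 2
Pivot set = {D,m}, free = {ℓ}
RREF:
  r0: [   1    1    0]
  r1: [   0    0    1]
Fix exponent of ℓ at 1; solve each RREF row for its pivot's exponent:
  r0: exp(D) + (1)·1 = 0 ⇒ exp(D) = -1
  r1: exp(m) + (0)·1 = 0 ⇒ exp(m) = 0
Π_1 = D^-1 · ℓ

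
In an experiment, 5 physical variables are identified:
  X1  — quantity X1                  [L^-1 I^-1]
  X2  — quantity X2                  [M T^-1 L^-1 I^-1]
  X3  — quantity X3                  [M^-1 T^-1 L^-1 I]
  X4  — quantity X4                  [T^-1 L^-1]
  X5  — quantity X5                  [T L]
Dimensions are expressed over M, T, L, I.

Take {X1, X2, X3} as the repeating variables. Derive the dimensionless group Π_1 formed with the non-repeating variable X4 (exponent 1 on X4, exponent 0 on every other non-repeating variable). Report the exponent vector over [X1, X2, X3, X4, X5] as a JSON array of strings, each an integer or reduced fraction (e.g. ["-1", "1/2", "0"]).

["0", "-1/2", "-1/2", "1", "0"]

Dimensional matrix (M×T×L×I by X1×X2×X3×X4×X5):
  M: [ 0  1 -1  0  0]
  T: [ 0 -1 -1 -1  1]
  L: [-1 -1 -1 -1  1]
  I: [-1 -1  1  0  0]
Echelon form has 3 nonzero rows (pivots: X1,X2,X3)
Pivot set = {X1,X2,X3}, free = {X4,X5}
RREF:
  r0: [   1    0    0    0    0]
  r1: [   0    1    0  1/2 -1/2]
  r2: [   0    0    1  1/2 -1/2]
  r3: [   0    0    0    0    0]
Fix exponent of X4 at 1, X5 at 0; solve each RREF row for its pivot's exponent:
  r0: exp(X1) + (0)·1 = 0 ⇒ exp(X1) = 0
  r1: exp(X2) + (1/2)·1 = 0 ⇒ exp(X2) = -1/2
  r2: exp(X3) + (1/2)·1 = 0 ⇒ exp(X3) = -1/2
Π_1 = X2^(-1/2) · X3^(-1/2) · X4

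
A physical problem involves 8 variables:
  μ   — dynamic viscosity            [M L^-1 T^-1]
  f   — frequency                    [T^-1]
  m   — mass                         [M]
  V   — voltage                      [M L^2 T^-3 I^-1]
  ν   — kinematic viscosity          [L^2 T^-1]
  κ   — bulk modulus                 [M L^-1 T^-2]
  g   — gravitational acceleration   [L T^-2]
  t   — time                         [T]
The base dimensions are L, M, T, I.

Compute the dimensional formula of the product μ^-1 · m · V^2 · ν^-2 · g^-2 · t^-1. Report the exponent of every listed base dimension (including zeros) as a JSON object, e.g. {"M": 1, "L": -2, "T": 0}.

{"L": -1, "M": 2, "T": 0, "I": -2}

Write exponents as rows L,M,T,I / cols μ,f,m,V,ν,κ,g,t:
  L: [-1  0  0  2  2 -1  1  0]
  M: [ 1  0  1  1  0  1  0  0]
  T: [-1 -1  0 -3 -1 -2 -2  1]
  I: [ 0  0  0 -1  0  0  0  0]
  [L]: (-1)·-1+(1)·0+(2)·2+(-2)·2+(-2)·1+(-1)·0 = -1
  [M]: (-1)·1+(1)·1+(2)·1+(-2)·0+(-2)·0+(-1)·0 = 2
  [T]: (-1)·-1+(1)·0+(2)·-3+(-2)·-1+(-2)·-2+(-1)·1 = 0
  [I]: (-1)·0+(1)·0+(2)·-1+(-2)·0+(-2)·0+(-1)·0 = -2
⇒ L^-1 M^2 I^-2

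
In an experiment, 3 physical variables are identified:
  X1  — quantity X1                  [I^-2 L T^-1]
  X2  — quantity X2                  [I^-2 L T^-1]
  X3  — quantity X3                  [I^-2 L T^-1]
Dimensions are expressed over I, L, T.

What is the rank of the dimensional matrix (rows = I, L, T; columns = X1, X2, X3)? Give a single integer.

Write exponents as rows I,L,T / cols X1,X2,X3:
  I: [-2 -2 -2]
  L: [ 1  1  1]
  T: [-1 -1 -1]
RREF → pivots at {X1} ⇒ r = 1

1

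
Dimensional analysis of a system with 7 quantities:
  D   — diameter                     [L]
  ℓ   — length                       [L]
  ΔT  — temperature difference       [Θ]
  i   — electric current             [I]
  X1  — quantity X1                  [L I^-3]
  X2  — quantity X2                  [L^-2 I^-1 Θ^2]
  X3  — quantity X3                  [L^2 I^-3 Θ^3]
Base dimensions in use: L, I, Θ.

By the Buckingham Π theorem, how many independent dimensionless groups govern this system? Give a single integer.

4

Exponent matrix [L,I,Θ] × [D,ℓ,ΔT,i,X1,X2,X3]:
  L: [ 1  1  0  0  1 -2  2]
  I: [ 0  0  0  1 -3 -1 -3]
  Θ: [ 0  0  1  0  0  2  3]
RREF → pivots at {D,ΔT,i} ⇒ r = 3
Π count = n − r = 7 − 3 = 4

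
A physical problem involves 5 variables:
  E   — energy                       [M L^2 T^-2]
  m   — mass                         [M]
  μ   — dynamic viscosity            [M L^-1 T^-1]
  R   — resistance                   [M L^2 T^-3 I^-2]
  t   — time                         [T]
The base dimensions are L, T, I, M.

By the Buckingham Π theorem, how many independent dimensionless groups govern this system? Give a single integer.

1

Exponent matrix [L,T,I,M] × [E,m,μ,R,t]:
  L: [ 2  0 -1  2  0]
  T: [-2  0 -1 -3  1]
  I: [ 0  0  0 -2  0]
  M: [ 1  1  1  1  0]
RREF → pivots at {E,m,μ,R} ⇒ r = 4
5 vars − rank 4 = 1 Π group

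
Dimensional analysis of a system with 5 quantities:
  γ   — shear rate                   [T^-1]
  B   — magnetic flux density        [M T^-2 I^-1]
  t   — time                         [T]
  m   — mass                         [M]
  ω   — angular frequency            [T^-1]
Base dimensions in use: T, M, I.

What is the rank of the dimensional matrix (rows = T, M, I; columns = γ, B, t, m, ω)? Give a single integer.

3

Write exponents as rows T,M,I / cols γ,B,t,m,ω:
  T: [-1 -2  1  0 -1]
  M: [ 0  1  0  1  0]
  I: [ 0 -1  0  0  0]
Echelon form has 3 nonzero rows (pivots: γ,B,m)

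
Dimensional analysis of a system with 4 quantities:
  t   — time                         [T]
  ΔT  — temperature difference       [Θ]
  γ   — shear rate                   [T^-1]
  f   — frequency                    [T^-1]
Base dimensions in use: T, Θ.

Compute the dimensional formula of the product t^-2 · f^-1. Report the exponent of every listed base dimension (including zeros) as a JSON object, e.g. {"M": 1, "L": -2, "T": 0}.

{"T": -1, "Θ": 0}

Write exponents as rows T,Θ / cols t,ΔT,γ,f:
  T: [ 1  0 -1 -1]
  Θ: [ 0  1  0  0]
  [T]: (-2)·1+(-1)·-1 = -1
  [Θ]: (-2)·0+(-1)·0 = 0
⇒ T^-1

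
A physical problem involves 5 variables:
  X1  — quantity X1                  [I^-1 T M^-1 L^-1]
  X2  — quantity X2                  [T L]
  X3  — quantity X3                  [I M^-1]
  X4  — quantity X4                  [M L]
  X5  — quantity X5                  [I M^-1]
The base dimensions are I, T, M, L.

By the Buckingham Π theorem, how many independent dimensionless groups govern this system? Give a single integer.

Exponent matrix [I,T,M,L] × [X1,X2,X3,X4,X5]:
  I: [-1  0  1  0  1]
  T: [ 1  1  0  0  0]
  M: [-1  0 -1  1 -1]
  L: [-1  1  0  1  0]
Echelon form has 3 nonzero rows (pivots: X1,X2,X3)
n=5, r=3 ⇒ 2 dimensionless groups

2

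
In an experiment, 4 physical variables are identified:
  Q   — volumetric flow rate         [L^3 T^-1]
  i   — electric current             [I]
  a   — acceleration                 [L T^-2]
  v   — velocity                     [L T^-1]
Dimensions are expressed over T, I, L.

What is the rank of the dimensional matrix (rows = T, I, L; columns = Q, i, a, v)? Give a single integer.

Exponent matrix [T,I,L] × [Q,i,a,v]:
  T: [-1  0 -2 -1]
  I: [ 0  1  0  0]
  L: [ 3  0  1  1]
RREF → pivots at {Q,i,a} ⇒ r = 3

3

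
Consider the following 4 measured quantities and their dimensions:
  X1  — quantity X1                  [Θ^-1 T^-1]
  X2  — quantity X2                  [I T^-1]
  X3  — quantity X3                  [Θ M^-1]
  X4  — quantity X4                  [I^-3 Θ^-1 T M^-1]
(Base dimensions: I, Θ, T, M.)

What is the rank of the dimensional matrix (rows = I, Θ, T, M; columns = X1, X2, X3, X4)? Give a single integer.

3

Dimensional matrix (I×Θ×T×M by X1×X2×X3×X4):
  I: [ 0  1  0 -3]
  Θ: [-1  0  1 -1]
  T: [-1 -1  0  1]
  M: [ 0  0 -1 -1]
Echelon form has 3 nonzero rows (pivots: X1,X2,X3)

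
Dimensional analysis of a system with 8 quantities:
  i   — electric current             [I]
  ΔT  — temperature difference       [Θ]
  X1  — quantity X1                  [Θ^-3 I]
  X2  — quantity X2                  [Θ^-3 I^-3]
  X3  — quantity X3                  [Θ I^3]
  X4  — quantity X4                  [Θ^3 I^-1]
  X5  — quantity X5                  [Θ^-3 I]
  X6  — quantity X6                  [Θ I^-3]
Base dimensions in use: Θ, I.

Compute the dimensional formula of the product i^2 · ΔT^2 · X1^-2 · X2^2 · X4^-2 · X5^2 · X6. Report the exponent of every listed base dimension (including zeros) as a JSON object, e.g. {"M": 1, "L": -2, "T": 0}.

{"Θ": -9, "I": -5}

Write exponents as rows Θ,I / cols i,ΔT,X1,X2,X3,X4,X5,X6:
  Θ: [ 0  1 -3 -3  1  3 -3  1]
  I: [ 1  0  1 -3  3 -1  1 -3]
  [Θ]: (2)·0+(2)·1+(-2)·-3+(2)·-3+(-2)·3+(2)·-3+(1)·1 = -9
  [I]: (2)·1+(2)·0+(-2)·1+(2)·-3+(-2)·-1+(2)·1+(1)·-3 = -5
⇒ Θ^-9 I^-5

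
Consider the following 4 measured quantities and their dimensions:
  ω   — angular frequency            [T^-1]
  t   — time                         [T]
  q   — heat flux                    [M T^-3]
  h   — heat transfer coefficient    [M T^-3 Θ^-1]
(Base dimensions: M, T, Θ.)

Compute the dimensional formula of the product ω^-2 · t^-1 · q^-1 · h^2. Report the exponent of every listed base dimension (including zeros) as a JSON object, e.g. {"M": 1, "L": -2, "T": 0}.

{"M": 1, "T": -2, "Θ": -2}

Dimensional matrix (M×T×Θ by ω×t×q×h):
  M: [ 0  0  1  1]
  T: [-1  1 -3 -3]
  Θ: [ 0  0  0 -1]
  [M]: (-2)·0+(-1)·0+(-1)·1+(2)·1 = 1
  [T]: (-2)·-1+(-1)·1+(-1)·-3+(2)·-3 = -2
  [Θ]: (-2)·0+(-1)·0+(-1)·0+(2)·-1 = -2
⇒ M T^-2 Θ^-2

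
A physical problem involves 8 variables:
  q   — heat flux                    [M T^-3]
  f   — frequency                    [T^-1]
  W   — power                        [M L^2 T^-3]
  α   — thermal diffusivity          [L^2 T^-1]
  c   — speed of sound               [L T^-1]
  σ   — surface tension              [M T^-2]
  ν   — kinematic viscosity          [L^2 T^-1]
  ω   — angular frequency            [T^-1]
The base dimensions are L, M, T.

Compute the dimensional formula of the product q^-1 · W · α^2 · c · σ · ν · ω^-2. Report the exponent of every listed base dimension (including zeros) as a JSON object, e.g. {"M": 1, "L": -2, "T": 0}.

Dimensional matrix (L×M×T by q×f×W×α×c×σ×ν×ω):
  L: [ 0  0  2  2  1  0  2  0]
  M: [ 1  0  1  0  0  1  0  0]
  T: [-3 -1 -3 -1 -1 -2 -1 -1]
  [L]: (-1)·0+(1)·2+(2)·2+(1)·1+(1)·0+(1)·2+(-2)·0 = 9
  [M]: (-1)·1+(1)·1+(2)·0+(1)·0+(1)·1+(1)·0+(-2)·0 = 1
  [T]: (-1)·-3+(1)·-3+(2)·-1+(1)·-1+(1)·-2+(1)·-1+(-2)·-1 = -4
⇒ L^9 M T^-4

{"L": 9, "M": 1, "T": -4}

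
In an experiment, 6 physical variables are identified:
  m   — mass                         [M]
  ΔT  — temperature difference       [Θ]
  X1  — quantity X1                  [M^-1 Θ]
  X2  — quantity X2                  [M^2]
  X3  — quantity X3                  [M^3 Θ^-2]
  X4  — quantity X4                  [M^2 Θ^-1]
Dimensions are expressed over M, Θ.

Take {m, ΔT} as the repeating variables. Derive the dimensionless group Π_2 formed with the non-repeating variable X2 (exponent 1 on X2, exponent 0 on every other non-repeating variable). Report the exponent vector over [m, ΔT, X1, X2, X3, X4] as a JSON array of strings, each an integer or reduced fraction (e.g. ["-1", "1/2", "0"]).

["-2", "0", "0", "1", "0", "0"]

Write exponents as rows M,Θ / cols m,ΔT,X1,X2,X3,X4:
  M: [ 1  0 -1  2  3  2]
  Θ: [ 0  1  1  0 -2 -1]
Echelon form has 2 nonzero rows (pivots: m,ΔT)
Pivot set = {m,ΔT}, free = {X1,X2,X3,X4}
RREF:
  r0: [   1    0   -1    2    3    2]
  r1: [   0    1    1    0   -2   -1]
Fix exponent of X2 at 1, X1 at 0, X3 at 0, X4 at 0; solve each RREF row for its pivot's exponent:
  r0: exp(m) + (2)·1 = 0 ⇒ exp(m) = -2
  r1: exp(ΔT) + (0)·1 = 0 ⇒ exp(ΔT) = 0
Π_2 = m^-2 · X2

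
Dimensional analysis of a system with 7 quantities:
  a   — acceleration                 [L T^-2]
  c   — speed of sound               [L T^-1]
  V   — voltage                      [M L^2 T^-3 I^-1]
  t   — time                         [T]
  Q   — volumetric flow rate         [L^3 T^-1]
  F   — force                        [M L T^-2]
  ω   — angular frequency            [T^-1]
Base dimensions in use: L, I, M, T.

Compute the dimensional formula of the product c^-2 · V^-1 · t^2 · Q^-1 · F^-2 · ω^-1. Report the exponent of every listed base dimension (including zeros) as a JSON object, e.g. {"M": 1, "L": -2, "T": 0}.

{"L": -9, "I": 1, "M": -3, "T": 13}

Exponent matrix [L,I,M,T] × [a,c,V,t,Q,F,ω]:
  L: [ 1  1  2  0  3  1  0]
  I: [ 0  0 -1  0  0  0  0]
  M: [ 0  0  1  0  0  1  0]
  T: [-2 -1 -3  1 -1 -2 -1]
  [L]: (-2)·1+(-1)·2+(2)·0+(-1)·3+(-2)·1+(-1)·0 = -9
  [I]: (-2)·0+(-1)·-1+(2)·0+(-1)·0+(-2)·0+(-1)·0 = 1
  [M]: (-2)·0+(-1)·1+(2)·0+(-1)·0+(-2)·1+(-1)·0 = -3
  [T]: (-2)·-1+(-1)·-3+(2)·1+(-1)·-1+(-2)·-2+(-1)·-1 = 13
⇒ L^-9 I M^-3 T^13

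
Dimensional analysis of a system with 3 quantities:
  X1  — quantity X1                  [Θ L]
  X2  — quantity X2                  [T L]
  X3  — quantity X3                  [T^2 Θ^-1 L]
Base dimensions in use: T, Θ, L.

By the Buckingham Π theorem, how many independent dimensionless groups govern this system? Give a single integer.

1

Dimensional matrix (T×Θ×L by X1×X2×X3):
  T: [ 0  1  2]
  Θ: [ 1  0 -1]
  L: [ 1  1  1]
Row reduction gives pivot columns X1,X2; rank = 2
Π count = n − r = 3 − 2 = 1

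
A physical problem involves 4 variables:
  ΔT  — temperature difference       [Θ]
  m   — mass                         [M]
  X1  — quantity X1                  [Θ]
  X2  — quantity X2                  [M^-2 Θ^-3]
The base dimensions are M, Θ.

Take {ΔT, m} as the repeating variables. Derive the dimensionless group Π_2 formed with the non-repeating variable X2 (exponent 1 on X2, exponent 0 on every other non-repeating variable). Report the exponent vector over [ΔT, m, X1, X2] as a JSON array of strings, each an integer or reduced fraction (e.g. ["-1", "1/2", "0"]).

Write exponents as rows M,Θ / cols ΔT,m,X1,X2:
  M: [ 0  1  0 -2]
  Θ: [ 1  0  1 -3]
Row reduction gives pivot columns ΔT,m; rank = 2
Pivot set = {ΔT,m}, free = {X1,X2}
RREF:
  r0: [   1    0    1   -3]
  r1: [   0    1    0   -2]
Fix exponent of X2 at 1, X1 at 0; solve each RREF row for its pivot's exponent:
  r0: exp(ΔT) + (-3)·1 = 0 ⇒ exp(ΔT) = 3
  r1: exp(m) + (-2)·1 = 0 ⇒ exp(m) = 2
Π_2 = ΔT^3 · m^2 · X2

["3", "2", "0", "1"]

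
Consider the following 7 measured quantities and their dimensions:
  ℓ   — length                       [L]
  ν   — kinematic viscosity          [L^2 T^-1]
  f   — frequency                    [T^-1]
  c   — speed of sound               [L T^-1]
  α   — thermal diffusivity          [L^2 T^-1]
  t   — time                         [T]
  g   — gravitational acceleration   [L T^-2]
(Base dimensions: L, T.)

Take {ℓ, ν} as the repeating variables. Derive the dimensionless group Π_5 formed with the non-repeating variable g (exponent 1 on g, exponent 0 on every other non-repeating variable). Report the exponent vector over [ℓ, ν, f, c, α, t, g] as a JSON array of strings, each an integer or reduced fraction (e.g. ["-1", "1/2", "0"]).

["3", "-2", "0", "0", "0", "0", "1"]

Write exponents as rows L,T / cols ℓ,ν,f,c,α,t,g:
  L: [ 1  2  0  1  2  0  1]
  T: [ 0 -1 -1 -1 -1  1 -2]
RREF → pivots at {ℓ,ν} ⇒ r = 2
Pivot set = {ℓ,ν}, free = {f,c,α,t,g}
RREF:
  r0: [   1    0   -2   -1    0    2   -3]
  r1: [   0    1    1    1    1   -1    2]
Fix exponent of g at 1, f at 0, c at 0, α at 0, t at 0; solve each RREF row for its pivot's exponent:
  r0: exp(ℓ) + (-3)·1 = 0 ⇒ exp(ℓ) = 3
  r1: exp(ν) + (2)·1 = 0 ⇒ exp(ν) = -2
Π_5 = ℓ^3 · ν^-2 · g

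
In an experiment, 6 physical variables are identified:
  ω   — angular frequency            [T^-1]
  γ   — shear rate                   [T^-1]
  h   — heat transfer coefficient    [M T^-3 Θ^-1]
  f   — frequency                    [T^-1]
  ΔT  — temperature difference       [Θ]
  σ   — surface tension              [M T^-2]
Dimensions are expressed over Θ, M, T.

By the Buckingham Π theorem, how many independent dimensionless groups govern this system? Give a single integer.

3

Write exponents as rows Θ,M,T / cols ω,γ,h,f,ΔT,σ:
  Θ: [ 0  0 -1  0  1  0]
  M: [ 0  0  1  0  0  1]
  T: [-1 -1 -3 -1  0 -2]
Echelon form has 3 nonzero rows (pivots: ω,h,ΔT)
n=6, r=3 ⇒ 3 dimensionless groups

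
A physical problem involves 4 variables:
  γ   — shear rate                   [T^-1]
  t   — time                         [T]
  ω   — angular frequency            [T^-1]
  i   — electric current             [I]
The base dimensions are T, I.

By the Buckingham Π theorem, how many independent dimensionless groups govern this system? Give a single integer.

Dimensional matrix (T×I by γ×t×ω×i):
  T: [-1  1 -1  0]
  I: [ 0  0  0  1]
RREF → pivots at {γ,i} ⇒ r = 2
n=4, r=2 ⇒ 2 dimensionless groups

2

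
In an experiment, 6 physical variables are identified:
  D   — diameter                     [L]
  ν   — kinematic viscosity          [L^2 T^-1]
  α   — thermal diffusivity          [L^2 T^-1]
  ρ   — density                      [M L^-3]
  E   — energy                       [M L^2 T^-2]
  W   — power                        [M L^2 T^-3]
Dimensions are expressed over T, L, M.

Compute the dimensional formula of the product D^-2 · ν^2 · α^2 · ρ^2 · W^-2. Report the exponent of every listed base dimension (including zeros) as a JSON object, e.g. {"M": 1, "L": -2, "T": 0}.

Write exponents as rows T,L,M / cols D,ν,α,ρ,E,W:
  T: [ 0 -1 -1  0 -2 -3]
  L: [ 1  2  2 -3  2  2]
  M: [ 0  0  0  1  1  1]
  [T]: (-2)·0+(2)·-1+(2)·-1+(2)·0+(-2)·-3 = 2
  [L]: (-2)·1+(2)·2+(2)·2+(2)·-3+(-2)·2 = -4
  [M]: (-2)·0+(2)·0+(2)·0+(2)·1+(-2)·1 = 0
⇒ T^2 L^-4

{"T": 2, "L": -4, "M": 0}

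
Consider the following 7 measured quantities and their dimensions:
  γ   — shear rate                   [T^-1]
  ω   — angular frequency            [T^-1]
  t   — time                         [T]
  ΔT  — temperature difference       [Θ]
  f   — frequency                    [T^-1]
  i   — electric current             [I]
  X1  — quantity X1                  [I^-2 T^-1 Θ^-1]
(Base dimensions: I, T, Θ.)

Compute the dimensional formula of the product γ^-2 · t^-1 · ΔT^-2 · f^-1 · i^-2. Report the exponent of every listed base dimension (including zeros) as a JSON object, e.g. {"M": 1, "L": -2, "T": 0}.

Dimensional matrix (I×T×Θ by γ×ω×t×ΔT×f×i×X1):
  I: [ 0  0  0  0  0  1 -2]
  T: [-1 -1  1  0 -1  0 -1]
  Θ: [ 0  0  0  1  0  0 -1]
  [I]: (-2)·0+(-1)·0+(-2)·0+(-1)·0+(-2)·1 = -2
  [T]: (-2)·-1+(-1)·1+(-2)·0+(-1)·-1+(-2)·0 = 2
  [Θ]: (-2)·0+(-1)·0+(-2)·1+(-1)·0+(-2)·0 = -2
⇒ I^-2 T^2 Θ^-2

{"I": -2, "T": 2, "Θ": -2}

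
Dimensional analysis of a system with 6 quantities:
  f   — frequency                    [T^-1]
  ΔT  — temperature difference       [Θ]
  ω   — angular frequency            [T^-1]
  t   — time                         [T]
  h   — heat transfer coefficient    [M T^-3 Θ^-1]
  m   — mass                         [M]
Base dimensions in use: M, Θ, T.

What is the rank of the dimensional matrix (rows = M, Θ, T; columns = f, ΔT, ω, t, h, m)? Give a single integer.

Exponent matrix [M,Θ,T] × [f,ΔT,ω,t,h,m]:
  M: [ 0  0  0  0  1  1]
  Θ: [ 0  1  0  0 -1  0]
  T: [-1  0 -1  1 -3  0]
RREF → pivots at {f,ΔT,h} ⇒ r = 3

3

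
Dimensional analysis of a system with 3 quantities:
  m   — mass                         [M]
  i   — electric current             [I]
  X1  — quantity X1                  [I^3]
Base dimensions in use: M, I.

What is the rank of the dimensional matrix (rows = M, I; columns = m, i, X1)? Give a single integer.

2

Dimensional matrix (M×I by m×i×X1):
  M: [ 1  0  0]
  I: [ 0  1  3]
Echelon form has 2 nonzero rows (pivots: m,i)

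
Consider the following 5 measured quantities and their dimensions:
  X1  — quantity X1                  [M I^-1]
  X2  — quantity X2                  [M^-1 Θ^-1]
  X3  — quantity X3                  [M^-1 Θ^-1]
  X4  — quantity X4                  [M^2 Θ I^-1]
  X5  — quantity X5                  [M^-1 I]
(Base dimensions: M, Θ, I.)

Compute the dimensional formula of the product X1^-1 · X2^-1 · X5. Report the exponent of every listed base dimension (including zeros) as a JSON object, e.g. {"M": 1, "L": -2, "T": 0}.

Exponent matrix [M,Θ,I] × [X1,X2,X3,X4,X5]:
  M: [ 1 -1 -1  2 -1]
  Θ: [ 0 -1 -1  1  0]
  I: [-1  0  0 -1  1]
  [M]: (-1)·1+(-1)·-1+(1)·-1 = -1
  [Θ]: (-1)·0+(-1)·-1+(1)·0 = 1
  [I]: (-1)·-1+(-1)·0+(1)·1 = 2
⇒ M^-1 Θ I^2

{"M": -1, "Θ": 1, "I": 2}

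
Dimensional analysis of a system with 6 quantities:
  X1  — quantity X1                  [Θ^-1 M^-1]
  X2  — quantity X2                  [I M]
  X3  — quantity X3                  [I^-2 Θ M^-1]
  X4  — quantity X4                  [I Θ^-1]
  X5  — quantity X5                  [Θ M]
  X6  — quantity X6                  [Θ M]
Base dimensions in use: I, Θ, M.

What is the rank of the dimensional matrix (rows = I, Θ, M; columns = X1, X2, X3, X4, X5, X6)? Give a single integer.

Write exponents as rows I,Θ,M / cols X1,X2,X3,X4,X5,X6:
  I: [ 0  1 -2  1  0  0]
  Θ: [-1  0  1 -1  1  1]
  M: [-1  1 -1  0  1  1]
Row reduction gives pivot columns X1,X2; rank = 2

2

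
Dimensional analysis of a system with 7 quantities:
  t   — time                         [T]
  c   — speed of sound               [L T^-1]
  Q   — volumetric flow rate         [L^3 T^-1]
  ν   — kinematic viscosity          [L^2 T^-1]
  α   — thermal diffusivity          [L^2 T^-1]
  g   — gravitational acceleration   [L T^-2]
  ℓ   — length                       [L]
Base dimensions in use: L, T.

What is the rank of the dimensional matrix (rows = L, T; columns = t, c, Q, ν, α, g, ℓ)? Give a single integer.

2

Write exponents as rows L,T / cols t,c,Q,ν,α,g,ℓ:
  L: [ 0  1  3  2  2  1  1]
  T: [ 1 -1 -1 -1 -1 -2  0]
RREF → pivots at {t,c} ⇒ r = 2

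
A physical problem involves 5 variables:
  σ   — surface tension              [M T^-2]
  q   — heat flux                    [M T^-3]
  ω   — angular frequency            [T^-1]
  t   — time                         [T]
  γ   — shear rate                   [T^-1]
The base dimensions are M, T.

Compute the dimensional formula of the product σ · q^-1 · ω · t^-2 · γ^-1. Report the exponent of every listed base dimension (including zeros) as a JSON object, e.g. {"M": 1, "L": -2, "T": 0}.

{"M": 0, "T": -1}

Write exponents as rows M,T / cols σ,q,ω,t,γ:
  M: [ 1  1  0  0  0]
  T: [-2 -3 -1  1 -1]
  [M]: (1)·1+(-1)·1+(1)·0+(-2)·0+(-1)·0 = 0
  [T]: (1)·-2+(-1)·-3+(1)·-1+(-2)·1+(-1)·-1 = -1
⇒ T^-1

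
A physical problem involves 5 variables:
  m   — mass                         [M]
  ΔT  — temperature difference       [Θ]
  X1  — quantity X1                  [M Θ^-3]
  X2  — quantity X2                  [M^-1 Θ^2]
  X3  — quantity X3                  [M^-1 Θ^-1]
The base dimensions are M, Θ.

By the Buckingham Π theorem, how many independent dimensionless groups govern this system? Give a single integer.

Exponent matrix [M,Θ] × [m,ΔT,X1,X2,X3]:
  M: [ 1  0  1 -1 -1]
  Θ: [ 0  1 -3  2 -1]
Echelon form has 2 nonzero rows (pivots: m,ΔT)
5 vars − rank 2 = 3 Π groups

3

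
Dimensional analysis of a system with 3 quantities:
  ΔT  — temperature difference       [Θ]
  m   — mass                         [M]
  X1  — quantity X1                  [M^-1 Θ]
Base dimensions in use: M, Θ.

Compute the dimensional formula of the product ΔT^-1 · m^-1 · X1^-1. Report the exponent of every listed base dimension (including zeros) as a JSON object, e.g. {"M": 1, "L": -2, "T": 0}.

Write exponents as rows M,Θ / cols ΔT,m,X1:
  M: [ 0  1 -1]
  Θ: [ 1  0  1]
  [M]: (-1)·0+(-1)·1+(-1)·-1 = 0
  [Θ]: (-1)·1+(-1)·0+(-1)·1 = -2
⇒ Θ^-2

{"M": 0, "Θ": -2}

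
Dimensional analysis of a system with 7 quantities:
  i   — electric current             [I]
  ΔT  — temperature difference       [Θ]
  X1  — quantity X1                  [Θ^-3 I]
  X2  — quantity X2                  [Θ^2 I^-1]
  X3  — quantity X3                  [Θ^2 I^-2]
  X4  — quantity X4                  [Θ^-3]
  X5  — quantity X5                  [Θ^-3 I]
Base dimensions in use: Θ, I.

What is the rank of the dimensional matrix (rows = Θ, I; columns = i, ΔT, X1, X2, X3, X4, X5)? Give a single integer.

Exponent matrix [Θ,I] × [i,ΔT,X1,X2,X3,X4,X5]:
  Θ: [ 0  1 -3  2  2 -3 -3]
  I: [ 1  0  1 -1 -2  0  1]
RREF → pivots at {i,ΔT} ⇒ r = 2

2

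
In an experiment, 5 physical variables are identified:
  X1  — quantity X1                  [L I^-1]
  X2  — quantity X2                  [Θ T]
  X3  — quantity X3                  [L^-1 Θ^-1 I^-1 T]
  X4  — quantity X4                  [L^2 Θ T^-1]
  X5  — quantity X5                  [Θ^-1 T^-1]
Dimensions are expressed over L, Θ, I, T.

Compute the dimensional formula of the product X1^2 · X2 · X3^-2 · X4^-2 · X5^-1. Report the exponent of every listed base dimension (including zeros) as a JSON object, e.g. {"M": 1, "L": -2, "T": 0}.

{"L": 0, "Θ": 2, "I": 0, "T": 2}

Dimensional matrix (L×Θ×I×T by X1×X2×X3×X4×X5):
  L: [ 1  0 -1  2  0]
  Θ: [ 0  1 -1  1 -1]
  I: [-1  0 -1  0  0]
  T: [ 0  1  1 -1 -1]
  [L]: (2)·1+(1)·0+(-2)·-1+(-2)·2+(-1)·0 = 0
  [Θ]: (2)·0+(1)·1+(-2)·-1+(-2)·1+(-1)·-1 = 2
  [I]: (2)·-1+(1)·0+(-2)·-1+(-2)·0+(-1)·0 = 0
  [T]: (2)·0+(1)·1+(-2)·1+(-2)·-1+(-1)·-1 = 2
⇒ Θ^2 T^2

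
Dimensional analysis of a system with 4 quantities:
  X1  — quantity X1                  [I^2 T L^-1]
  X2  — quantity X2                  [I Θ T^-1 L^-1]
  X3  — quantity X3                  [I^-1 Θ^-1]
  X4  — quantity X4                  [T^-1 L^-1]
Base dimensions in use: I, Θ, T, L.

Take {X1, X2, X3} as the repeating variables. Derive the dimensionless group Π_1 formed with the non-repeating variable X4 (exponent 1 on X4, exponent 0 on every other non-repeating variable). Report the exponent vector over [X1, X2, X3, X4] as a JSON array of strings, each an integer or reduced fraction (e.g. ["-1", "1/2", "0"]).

["0", "-1", "-1", "1"]

Exponent matrix [I,Θ,T,L] × [X1,X2,X3,X4]:
  I: [ 2  1 -1  0]
  Θ: [ 0  1 -1  0]
  T: [ 1 -1  0 -1]
  L: [-1 -1  0 -1]
Echelon form has 3 nonzero rows (pivots: X1,X2,X3)
Repeat: X1,X2,X3; free: X4
RREF:
  r0: [   1    0    0    0]
  r1: [   0    1    0    1]
  r2: [   0    0    1    1]
  r3: [   0    0    0    0]
Fix exponent of X4 at 1; solve each RREF row for its pivot's exponent:
  r0: exp(X1) + (0)·1 = 0 ⇒ exp(X1) = 0
  r1: exp(X2) + (1)·1 = 0 ⇒ exp(X2) = -1
  r2: exp(X3) + (1)·1 = 0 ⇒ exp(X3) = -1
Π_1 = X2^-1 · X3^-1 · X4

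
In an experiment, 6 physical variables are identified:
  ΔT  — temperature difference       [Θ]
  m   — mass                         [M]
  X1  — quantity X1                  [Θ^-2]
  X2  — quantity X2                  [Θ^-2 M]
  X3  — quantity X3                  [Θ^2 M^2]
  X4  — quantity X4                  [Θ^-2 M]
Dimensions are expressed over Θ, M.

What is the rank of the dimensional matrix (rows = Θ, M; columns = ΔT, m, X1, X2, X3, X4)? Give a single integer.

Dimensional matrix (Θ×M by ΔT×m×X1×X2×X3×X4):
  Θ: [ 1  0 -2 -2  2 -2]
  M: [ 0  1  0  1  2  1]
Row reduction gives pivot columns ΔT,m; rank = 2

2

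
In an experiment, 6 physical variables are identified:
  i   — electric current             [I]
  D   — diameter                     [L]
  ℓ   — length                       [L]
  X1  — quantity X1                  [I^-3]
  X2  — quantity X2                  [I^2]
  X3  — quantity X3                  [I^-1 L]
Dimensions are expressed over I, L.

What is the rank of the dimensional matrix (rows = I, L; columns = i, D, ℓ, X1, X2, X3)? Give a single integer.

2

Write exponents as rows I,L / cols i,D,ℓ,X1,X2,X3:
  I: [ 1  0  0 -3  2 -1]
  L: [ 0  1  1  0  0  1]
RREF → pivots at {i,D} ⇒ r = 2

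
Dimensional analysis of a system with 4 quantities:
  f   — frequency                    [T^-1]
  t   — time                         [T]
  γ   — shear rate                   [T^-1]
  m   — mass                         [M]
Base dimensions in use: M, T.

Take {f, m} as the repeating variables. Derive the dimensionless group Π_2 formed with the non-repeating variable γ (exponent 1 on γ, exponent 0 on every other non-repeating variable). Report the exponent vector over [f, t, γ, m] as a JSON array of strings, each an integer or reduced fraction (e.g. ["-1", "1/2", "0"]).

Dimensional matrix (M×T by f×t×γ×m):
  M: [ 0  0  0  1]
  T: [-1  1 -1  0]
Echelon form has 2 nonzero rows (pivots: f,m)
Repeat: f,m; free: t,γ
RREF:
  r0: [   1   -1    1    0]
  r1: [   0    0    0    1]
Fix exponent of γ at 1, t at 0; solve each RREF row for its pivot's exponent:
  r0: exp(f) + (1)·1 = 0 ⇒ exp(f) = -1
  r1: exp(m) + (0)·1 = 0 ⇒ exp(m) = 0
Π_2 = f^-1 · γ

["-1", "0", "1", "0"]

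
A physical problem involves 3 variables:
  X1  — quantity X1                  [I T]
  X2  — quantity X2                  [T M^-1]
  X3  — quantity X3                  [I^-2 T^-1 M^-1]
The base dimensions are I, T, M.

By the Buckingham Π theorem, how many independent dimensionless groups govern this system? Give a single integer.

Write exponents as rows I,T,M / cols X1,X2,X3:
  I: [ 1  0 -2]
  T: [ 1  1 -1]
  M: [ 0 -1 -1]
Row reduction gives pivot columns X1,X2; rank = 2
3 vars − rank 2 = 1 Π group

1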